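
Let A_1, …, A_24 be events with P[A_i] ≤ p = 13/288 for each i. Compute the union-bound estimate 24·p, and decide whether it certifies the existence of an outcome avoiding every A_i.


Union bound: P[∪_{i=1}^{24} A_i] ≤ Σ_i P[A_i] ≤ 24·p = 24·(13/288) = 13/12.
Numerically: 13/12 ≈ 1.08333.
Is 13/12 < 1? NO.
Since the bound 13/12 is ≥ 1, the union bound is uninformative here; it does NOT by itself certify existence.

24·p = 13/12 ≈ 1.08333; existence NOT certified by the union bound.


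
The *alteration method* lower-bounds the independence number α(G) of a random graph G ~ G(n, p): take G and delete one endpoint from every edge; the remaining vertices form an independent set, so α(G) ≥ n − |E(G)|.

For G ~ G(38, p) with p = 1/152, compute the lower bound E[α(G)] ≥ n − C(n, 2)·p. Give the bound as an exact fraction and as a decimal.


E[|E(G)|] = C(38, 2)·p = 703 · (1/152) = 37/8.
E[α(G)] ≥ n − E[|E(G)|] = 38 − 37/8 = 267/8.
Numerically: ≈ 33.375.
(This is only a lower bound; the true E[α(G)] may be larger.)

E[α(G)] ≥ 267/8 ≈ 33.375.


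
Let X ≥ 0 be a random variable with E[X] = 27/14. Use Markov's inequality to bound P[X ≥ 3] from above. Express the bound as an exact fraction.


μ = E[X] = 27/14, a = 3.
Markov: P[X ≥ 3] ≤ μ/a = (27/14)/3 = 9/14.
Numerically: ≈ 0.64286.
(Since a = 3 > μ = 1.92857, the bound 9/14 is < 1 and informative.)

P[X ≥ 3] ≤ 9/14 ≈ 0.64286.


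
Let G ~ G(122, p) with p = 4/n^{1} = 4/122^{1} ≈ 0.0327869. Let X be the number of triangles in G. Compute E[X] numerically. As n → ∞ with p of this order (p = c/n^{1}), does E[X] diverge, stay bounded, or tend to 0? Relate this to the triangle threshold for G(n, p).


Number of potential triangles: C(122, 3) = 295240.
Each occurs with probability p³ ≈ (0.0327869)³ ≈ 3.52452408e-05.
By linearity: E[X] = C(122, 3)·p³ ≈ 295240 · 3.52452408e-05 ≈ 10.405805.
Here α = 1, so p = 4/n is exactly at the triangle threshold p ~ 1/n. Asymptotically E[X] → c³/6 = 4³/6 = 32/3 ≈ 10.666667, a bounded constant. In this regime the triangle count is asymptotically Poisson(c³/6).

E[X] ≈ 10.405805; in regime p = Θ(1/n^{1}) E[X] stays bounded (at the triangle threshold p ~ 1/n).


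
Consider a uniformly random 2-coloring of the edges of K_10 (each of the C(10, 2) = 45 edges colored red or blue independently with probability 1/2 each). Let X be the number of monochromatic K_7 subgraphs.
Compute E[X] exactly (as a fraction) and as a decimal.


Let X = Σ_S X_S over the C(10, 7) = 120 subsets S of size 7, where X_S = 1 if the K_7 on S is monochromatic.
For a fixed S, the K_7 on S has C(7, 2) = 21 edges. P[all 21 edges red] = (1/2)^21, and likewise for blue, so P[monochromatic] = 2·(1/2)^21 = 2^{1 − 21} = 1/1048576.
Summing: E[X] = C(10, 7) · 2^{1 − 21} = 120 · 1/1048576 = 15/131072.
Numerically: E[X] ≈ 0.00011.

E[X] = C(10,7)·2^(1−C(7,2)) = 15/131072 ≈ 0.00011.


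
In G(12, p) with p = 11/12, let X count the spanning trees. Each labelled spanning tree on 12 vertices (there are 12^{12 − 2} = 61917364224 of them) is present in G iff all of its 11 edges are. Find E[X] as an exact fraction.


K_12 has 12^{12 − 2} = 61917364224 labelled spanning trees.
For each such spanning tree H, let X_H = 1 if all 11 edges of H are present in G. Then P[X_H = 1] = p^{11} = (11/12)^{11} = 285311670611/743008370688.
By linearity of expectation: E[X] = Σ_H E[X_H] = 61917364224 · p^{11} = 61917364224 · 285311670611/743008370688 = 285311670611/12.
Numerically: E[X] ≈ 2.3776e+10.

E[X] = 61917364224 · (11/12)^{11} = 285311670611/12 ≈ 2.3776e+10.


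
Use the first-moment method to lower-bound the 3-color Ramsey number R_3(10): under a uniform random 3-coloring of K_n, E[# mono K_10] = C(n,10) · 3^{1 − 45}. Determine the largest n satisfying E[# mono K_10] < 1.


We need C(n, 10) · 3^{1 − 45} < 1, i.e. C(n, 10) < 3^{45 − 1} = 984770902183611232881.
Check values of n near the boundary:
  n = 570: C(570, 10) = 921524823451961408691; 921524823451961408691 < 984770902183611232881? YES
  n = 571: C(571, 10) = 937951290893172842001; 937951290893172842001 < 984770902183611232881? YES
  n = 572: C(572, 10) = 954640815642161682606; 954640815642161682606 < 984770902183611232881? YES
  n = 573: C(573, 10) = 971597135635805762226; 971597135635805762226 < 984770902183611232881? YES
  n = 574: C(574, 10) = 988824035203816502691; 988824035203816502691 < 984770902183611232881? NO
  n = 575: C(575, 10) = 1006325345561406175305; 1006325345561406175305 < 984770902183611232881? NO
The largest n with C(n, 10) < 984770902183611232881 is n = 573 (where E[X] = 35985079097622435638/36472996377170786403 ≈ 0.9866). Hence R_3(10) > 573, i.e. R_3(10) ≥ 574.

Largest n = 573; hence R_3(10) > 573.


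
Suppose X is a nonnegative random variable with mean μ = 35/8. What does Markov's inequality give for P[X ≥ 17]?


μ = E[X] = 35/8, a = 17.
Markov: P[X ≥ 17] ≤ μ/a = (35/8)/17 = 35/136.
Numerically: ≈ 0.2574.
(Since a = 17 > μ = 4.3750, the bound 35/136 is < 1 and informative.)

P[X ≥ 17] ≤ 35/136 ≈ 0.2574.


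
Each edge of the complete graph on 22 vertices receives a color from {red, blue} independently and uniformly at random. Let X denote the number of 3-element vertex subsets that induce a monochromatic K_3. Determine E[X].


Let X = Σ_S X_S over the C(22, 3) = 1540 subsets S of size 3, where X_S = 1 if the K_3 on S is monochromatic.
For a fixed S, the K_3 on S has C(3, 2) = 3 edges. P[all 3 edges red] = (1/2)^3, and likewise for blue, so P[monochromatic] = 2·(1/2)^3 = 2^{1 − 3} = 1/4.
Summing: E[X] = C(22, 3) · 2^{1 − 3} = 1540 · 1/4 = 385.
Numerically: E[X] ≈ 385.00000.

E[X] = C(22,3)·2^(1−C(3,2)) = 385 ≈ 385.00000.


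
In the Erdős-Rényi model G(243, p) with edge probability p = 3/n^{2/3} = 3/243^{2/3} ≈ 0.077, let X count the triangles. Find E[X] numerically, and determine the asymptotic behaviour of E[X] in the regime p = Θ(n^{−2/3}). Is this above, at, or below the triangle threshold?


Number of potential triangles: C(243, 3) = 2362041.
Each occurs with probability p³ ≈ (0.077)³ ≈ 4.57247e-04.
By linearity: E[X] = C(243, 3)·p³ ≈ 2362041 · 4.57247e-04 ≈ 1080.037.
Since α = 2/3 < 1, p = c/n^{2/3} ≫ 1/n is above the triangle threshold p ~ 1/n. Asymptotically E[X] ~ (c³/6)·n^{3(1−α)} = (3³/6)·n^{1} → ∞; triangles are abundant w.h.p.

E[X] ≈ 1080.037; in regime p = Θ(1/n^{2/3}) E[X] diverges (above the triangle threshold p ~ 1/n).


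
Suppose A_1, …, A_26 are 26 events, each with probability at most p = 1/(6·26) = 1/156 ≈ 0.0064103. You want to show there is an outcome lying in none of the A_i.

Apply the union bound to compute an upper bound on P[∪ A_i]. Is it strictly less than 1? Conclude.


Union bound: P[∪_{i=1}^{26} A_i] ≤ Σ_i P[A_i] ≤ 26·p = 26·(1/156) = 1/6.
Numerically: 1/6 ≈ 0.1666667.
Is 1/6 < 1? YES.
Since P[∪ A_i] ≤ 1/6 < 1, the complement has P[∩ A_i^c] ≥ 1 − 1/6 = 5/6 > 0, so some outcome avoids every A_i.

26·p = 1/6 ≈ 0.1666667; existence CERTIFIED by the union bound.


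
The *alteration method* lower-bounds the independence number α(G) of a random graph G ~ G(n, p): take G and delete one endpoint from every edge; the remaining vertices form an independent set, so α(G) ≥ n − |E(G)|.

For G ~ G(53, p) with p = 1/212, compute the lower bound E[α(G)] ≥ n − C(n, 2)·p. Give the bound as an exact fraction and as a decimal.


E[|E(G)|] = C(53, 2)·p = 1378 · (1/212) = 13/2.
E[α(G)] ≥ n − E[|E(G)|] = 53 − 13/2 = 93/2.
Numerically: ≈ 46.50000.
(This is only a lower bound; the true E[α(G)] may be larger.)

E[α(G)] ≥ 93/2 ≈ 46.50000.


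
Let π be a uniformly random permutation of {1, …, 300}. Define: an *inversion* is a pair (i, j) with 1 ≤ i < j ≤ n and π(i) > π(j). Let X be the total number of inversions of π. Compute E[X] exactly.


Write X = Σ X_I over the C(300, 2) = 44850 pairs i < j, with X_I the indicator of one inversion.
There are 44850 indicators.
For each fixed pair i < j, the values π(i) and π(j) are two distinct elements of {1, …, 300} in uniformly random order; by symmetry P[π(i) > π(j)] = 1/2.
By linearity: E[X] = 44850 · (1/2) = C(300, 2) · (1/2) = 44850/2 = 22425 ≈ 22425.00000.

E[X] = 22425 = 22425.00000.


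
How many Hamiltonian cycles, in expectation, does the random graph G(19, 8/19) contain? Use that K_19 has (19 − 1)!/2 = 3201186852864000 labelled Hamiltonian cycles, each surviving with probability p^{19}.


K_19 has (19 − 1)!/2 = 3201186852864000 labelled Hamiltonian cycles.
For each such Hamiltonian cycle H, let X_H = 1 if all 19 edges of H are present in G. Then P[X_H = 1] = p^{19} = (8/19)^{19} = 144115188075855872/1978419655660313589123979.
By linearity of expectation: E[X] = Σ_H E[X_H] = 3201186852864000 · p^{19} = 3201186852864000 · 144115188075855872/1978419655660313589123979 = 461339645366452518590934417408000/1978419655660313589123979.
Numerically: E[X] ≈ 2.33186e+08.

E[X] = 3201186852864000 · (8/19)^{19} = 461339645366452518590934417408000/1978419655660313589123979 ≈ 2.33186e+08.


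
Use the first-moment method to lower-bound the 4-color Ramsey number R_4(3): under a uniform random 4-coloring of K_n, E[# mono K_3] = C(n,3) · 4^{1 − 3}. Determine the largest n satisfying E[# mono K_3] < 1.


We need C(n, 3) · 4^{1 − 3} < 1, i.e. C(n, 3) < 4^{3 − 1} = 16.
Check values of n near the boundary:
  n = 3: C(3, 3) = 1; 1 < 16? YES
  n = 4: C(4, 3) = 4; 4 < 16? YES
  n = 5: C(5, 3) = 10; 10 < 16? YES
  n = 6: C(6, 3) = 20; 20 < 16? NO
  n = 7: C(7, 3) = 35; 35 < 16? NO
  n = 8: C(8, 3) = 56; 56 < 16? NO
The largest n with C(n, 3) < 16 is n = 5 (where E[X] = 5/8 ≈ 0.6250000). Hence R_4(3) > 5, i.e. R_4(3) ≥ 6.

Largest n = 5; hence R_4(3) > 5.


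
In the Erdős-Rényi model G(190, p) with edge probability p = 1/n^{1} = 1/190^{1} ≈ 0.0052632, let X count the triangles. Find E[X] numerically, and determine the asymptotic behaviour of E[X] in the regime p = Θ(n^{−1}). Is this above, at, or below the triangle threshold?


Number of potential triangles: C(190, 3) = 1125180.
Each occurs with probability p³ ≈ (0.0052632)³ ≈ 1.4579385e-07.
By linearity: E[X] = C(190, 3)·p³ ≈ 1125180 · 1.4579385e-07 ≈ 0.16404.
Here α = 1, so p = 1/n is exactly at the triangle threshold p ~ 1/n. Asymptotically E[X] → c³/6 = 1³/6 = 1/6 ≈ 0.16667, a bounded constant. In this regime the triangle count is asymptotically Poisson(c³/6).

E[X] ≈ 0.16404; in regime p = Θ(1/n^{1}) E[X] stays bounded (at the triangle threshold p ~ 1/n).


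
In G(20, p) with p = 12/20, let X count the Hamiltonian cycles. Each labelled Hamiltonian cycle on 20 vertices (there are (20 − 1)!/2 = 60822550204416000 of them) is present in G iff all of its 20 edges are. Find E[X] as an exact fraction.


K_20 has (20 − 1)!/2 = 60822550204416000 labelled Hamiltonian cycles.
For each such Hamiltonian cycle H, let X_H = 1 if all 20 edges of H are present in G. Then P[X_H = 1] = p^{20} = (3/5)^{20} = 3486784401/95367431640625.
By linearity: E[X] = Σ_H E[X_H] = 60822550204416000 · p^{20} = 60822550204416000 · 3486784401/95367431640625 = 1696600954254376560918528/762939453125.
Numerically: E[X] ≈ 2.22e+12.

E[X] = 60822550204416000 · (3/5)^{20} = 1696600954254376560918528/762939453125 ≈ 2.22e+12.


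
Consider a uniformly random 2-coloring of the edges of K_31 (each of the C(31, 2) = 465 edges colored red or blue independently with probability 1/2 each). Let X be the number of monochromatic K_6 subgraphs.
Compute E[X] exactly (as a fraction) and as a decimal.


Let X = Σ_S X_S over the C(31, 6) = 736281 subsets S of size 6, where X_S = 1 if the K_6 on S is monochromatic.
For a fixed S, the K_6 on S has C(6, 2) = 15 edges. P[all 15 edges red] = (1/2)^15, and likewise for blue, so P[monochromatic] = 2·(1/2)^15 = 2^{1 − 15} = 1/16384.
By linearity of expectation: E[X] = C(31, 6) · 2^{1 − 15} = 736281 · 1/16384 = 736281/16384.
Numerically: E[X] ≈ 44.939026.

E[X] = C(31,6)·2^(1−C(6,2)) = 736281/16384 ≈ 44.939026.


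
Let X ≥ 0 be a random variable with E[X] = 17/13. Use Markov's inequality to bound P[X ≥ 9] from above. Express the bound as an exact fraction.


μ = E[X] = 17/13, a = 9.
Markov: P[X ≥ 9] ≤ μ/a = (17/13)/9 = 17/117.
Numerically: ≈ 0.145.
(Since a = 9 > μ = 1.308, the bound 17/117 is < 1 and informative.)

P[X ≥ 9] ≤ 17/117 ≈ 0.145.


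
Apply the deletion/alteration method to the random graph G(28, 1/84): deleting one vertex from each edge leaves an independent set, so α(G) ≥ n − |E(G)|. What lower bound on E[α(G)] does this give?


E[|E(G)|] = C(28, 2)·p = 378 · (1/84) = 9/2.
E[α(G)] ≥ n − E[|E(G)|] = 28 − 9/2 = 47/2.
Numerically: ≈ 23.50000.
(This is only a lower bound; the true E[α(G)] may be larger.)

E[α(G)] ≥ 47/2 ≈ 23.50000.


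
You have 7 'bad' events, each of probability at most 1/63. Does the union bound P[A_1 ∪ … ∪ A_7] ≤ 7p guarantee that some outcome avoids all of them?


Union bound: P[∪_{i=1}^{7} A_i] ≤ Σ_i P[A_i] ≤ 7·p = 7·(1/63) = 1/9.
Numerically: 1/9 ≈ 0.111111.
Is 1/9 < 1? YES.
Since P[∪ A_i] ≤ 1/9 < 1, the complement has P[∩ A_i^c] ≥ 1 − 1/9 = 8/9 > 0, so some outcome avoids every A_i.

7·p = 1/9 ≈ 0.111111; existence CERTIFIED by the union bound.


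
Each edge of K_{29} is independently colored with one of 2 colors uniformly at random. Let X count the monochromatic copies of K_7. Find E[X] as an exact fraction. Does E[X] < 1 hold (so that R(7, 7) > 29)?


E[X] = C(29, 7) · 2^{1 − 21} = 1560780 · 2^{−20} = 1560780/1048576.
As a reduced fraction: E[X] = 390195/262144 ≈ 1.4884758.
Is E[X] < 1? NO.
Since E[X] ≥ 1, the first-moment bound is inconclusive at n = 29; it does NOT by itself certify R(7, 7) > 29.

E[X] = 390195/262144 ≈ 1.4884758; E[X] ≥ 1; first-moment method inconclusive here.


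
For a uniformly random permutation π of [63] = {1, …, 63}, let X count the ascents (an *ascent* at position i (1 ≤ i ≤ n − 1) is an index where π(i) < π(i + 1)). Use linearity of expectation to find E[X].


Write X = Σ X_I over i = 1, …, 62, with X_I the indicator of one ascent.
There are 62 indicators.
For each fixed i, the pair (π(i), π(i+1)) is a uniformly random ordered pair of distinct values from {1, …, 63}; by symmetry P[π(i) < π(i+1)] = 1/2.
By linearity: E[X] = 62 · (1/2) = (63 − 1) · (1/2) = 31 ≈ 31.00000.

E[X] = 31 = 31.00000.


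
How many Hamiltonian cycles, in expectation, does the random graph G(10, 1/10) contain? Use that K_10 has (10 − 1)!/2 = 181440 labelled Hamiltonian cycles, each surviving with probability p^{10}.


K_10 has (10 − 1)!/2 = 181440 labelled Hamiltonian cycles.
For each such Hamiltonian cycle H, let X_H = 1 if all 10 edges of H are present in G. Then P[X_H = 1] = p^{10} = (1/10)^{10} = 1/10000000000.
By linearity of expectation: E[X] = Σ_H E[X_H] = 181440 · p^{10} = 181440 · 1/10000000000 = 567/31250000.
Numerically: E[X] ≈ 1.814e-05.

E[X] = 181440 · (1/10)^{10} = 567/31250000 ≈ 1.814e-05.


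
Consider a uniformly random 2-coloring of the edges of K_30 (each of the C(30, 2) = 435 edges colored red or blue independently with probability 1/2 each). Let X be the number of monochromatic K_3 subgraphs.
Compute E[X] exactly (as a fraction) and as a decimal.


Let X = Σ_S X_S over the C(30, 3) = 4060 subsets S of size 3, where X_S = 1 if the K_3 on S is monochromatic.
For a fixed S, the K_3 on S has C(3, 2) = 3 edges. P[all 3 edges red] = (1/2)^3, and likewise for blue, so P[monochromatic] = 2·(1/2)^3 = 2^{1 − 3} = 1/4.
Summing: E[X] = C(30, 3) · 2^{1 − 3} = 4060 · 1/4 = 1015.
Numerically: E[X] ≈ 1015.0000.

E[X] = C(30,3)·2^(1−C(3,2)) = 1015 ≈ 1015.0000.


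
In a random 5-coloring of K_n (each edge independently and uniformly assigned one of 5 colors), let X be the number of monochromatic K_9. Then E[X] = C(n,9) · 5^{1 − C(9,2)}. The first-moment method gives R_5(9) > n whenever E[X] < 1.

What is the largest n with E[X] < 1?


We need C(n, 9) · 5^{1 − 36} < 1, i.e. C(n, 9) < 5^{36 − 1} = 2910383045673370361328125.
Check values of n near the boundary:
  n = 2166: C(2166, 9) = 2844037944203015677277940; 2844037944203015677277940 < 2910383045673370361328125? YES
  n = 2167: C(2167, 9) = 2855899084841489792706810; 2855899084841489792706810 < 2910383045673370361328125? YES
  n = 2168: C(2168, 9) = 2867804175977929537095120; 2867804175977929537095120 < 2910383045673370361328125? YES
  n = 2169: C(2169, 9) = 2879753360044504243499683; 2879753360044504243499683 < 2910383045673370361328125? YES
  n = 2170: C(2170, 9) = 2891746779868845075610510; 2891746779868845075610510 < 2910383045673370361328125? YES
  n = 2171: C(2171, 9) = 2903784578674959601827205; 2903784578674959601827205 < 2910383045673370361328125? YES
  n = 2172: C(2172, 9) = 2915866900084148060642020; 2915866900084148060642020 < 2910383045673370361328125? NO
  n = 2173: C(2173, 9) = 2927993888115921319674265; 2927993888115921319674265 < 2910383045673370361328125? NO
The largest n with C(n, 9) < 2910383045673370361328125 is n = 2171 (where E[X] = 580756915734991920365441/582076609134674072265625 ≈ 0.9977328). Hence R_5(9) > 2171, i.e. R_5(9) ≥ 2172.

Largest n = 2171; hence R_5(9) > 2171.


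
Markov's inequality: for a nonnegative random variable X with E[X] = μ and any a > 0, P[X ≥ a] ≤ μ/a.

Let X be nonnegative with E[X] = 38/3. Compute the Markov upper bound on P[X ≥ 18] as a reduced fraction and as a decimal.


μ = E[X] = 38/3, a = 18.
Markov: P[X ≥ 18] ≤ μ/a = (38/3)/18 = 19/27.
Numerically: ≈ 0.704.
(Since a = 18 > μ = 12.667, the bound 19/27 is < 1 and informative.)

P[X ≥ 18] ≤ 19/27 ≈ 0.704.


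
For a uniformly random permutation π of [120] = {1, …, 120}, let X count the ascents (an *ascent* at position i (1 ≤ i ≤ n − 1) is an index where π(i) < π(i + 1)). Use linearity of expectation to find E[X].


Write X = Σ X_I over i = 1, …, 119, with X_I the indicator of one ascent.
There are 119 indicators.
For each fixed i, the pair (π(i), π(i+1)) is a uniformly random ordered pair of distinct values from {1, …, 120}; by symmetry P[π(i) < π(i+1)] = 1/2.
By linearity: E[X] = 119 · (1/2) = (120 − 1) · (1/2) = 119/2 ≈ 59.500.

E[X] = 119/2 = 59.500.


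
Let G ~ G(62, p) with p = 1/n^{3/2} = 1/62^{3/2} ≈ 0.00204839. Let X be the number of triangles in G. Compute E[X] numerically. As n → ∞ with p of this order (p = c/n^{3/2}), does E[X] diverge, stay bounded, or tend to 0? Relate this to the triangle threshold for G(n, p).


Number of potential triangles: C(62, 3) = 37820.
Each occurs with probability p³ ≈ (0.00204839)³ ≈ 8.59483210e-09.
By linearity: E[X] = C(62, 3)·p³ ≈ 37820 · 8.59483210e-09 ≈ 0.000325.
Since α = 3/2 > 1, p = c/n^{3/2} = o(1/n) is below the triangle threshold p ~ 1/n. Asymptotically E[X] ~ (c³/6)·n^{3(1−α)} = (1³/6)·n^{-1.5} → 0, so by Markov's inequality G has no triangles w.h.p.

E[X] ≈ 0.000325; in regime p = Θ(1/n^{3/2}) E[X] tends to 0 (below the triangle threshold p ~ 1/n).


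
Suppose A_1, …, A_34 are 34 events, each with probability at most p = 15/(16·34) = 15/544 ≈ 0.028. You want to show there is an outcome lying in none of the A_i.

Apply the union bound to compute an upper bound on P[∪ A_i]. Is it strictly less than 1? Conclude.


Union bound: P[∪_{i=1}^{34} A_i] ≤ Σ_i P[A_i] ≤ 34·p = 34·(15/544) = 15/16.
Numerically: 15/16 ≈ 0.938.
Is 15/16 < 1? YES.
Since P[∪ A_i] ≤ 15/16 < 1, the complement has P[∩ A_i^c] ≥ 1 − 15/16 = 1/16 > 0, so some outcome avoids every A_i.

34·p = 15/16 ≈ 0.938; existence CERTIFIED by the union bound.


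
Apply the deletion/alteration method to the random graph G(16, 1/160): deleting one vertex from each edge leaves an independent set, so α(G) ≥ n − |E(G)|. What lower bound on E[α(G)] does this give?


E[|E(G)|] = C(16, 2)·p = 120 · (1/160) = 3/4.
E[α(G)] ≥ n − E[|E(G)|] = 16 − 3/4 = 61/4.
Numerically: ≈ 15.250000.
(This is only a lower bound; the true E[α(G)] may be larger.)

E[α(G)] ≥ 61/4 ≈ 15.250000.


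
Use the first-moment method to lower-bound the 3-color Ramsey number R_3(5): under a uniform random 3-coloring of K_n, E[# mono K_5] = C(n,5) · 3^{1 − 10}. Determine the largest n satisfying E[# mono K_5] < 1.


We need C(n, 5) · 3^{1 − 10} < 1, i.e. C(n, 5) < 3^{10 − 1} = 19683.
Check values of n near the boundary:
  n = 16: C(16, 5) = 4368; 4368 < 19683? YES
  n = 17: C(17, 5) = 6188; 6188 < 19683? YES
  n = 18: C(18, 5) = 8568; 8568 < 19683? YES
  n = 19: C(19, 5) = 11628; 11628 < 19683? YES
  n = 20: C(20, 5) = 15504; 15504 < 19683? YES
  n = 21: C(21, 5) = 20349; 20349 < 19683? NO
The largest n with C(n, 5) < 19683 is n = 20 (where E[X] = 5168/6561 ≈ 0.787685). Hence R_3(5) > 20, i.e. R_3(5) ≥ 21.

Largest n = 20; hence R_3(5) > 20.


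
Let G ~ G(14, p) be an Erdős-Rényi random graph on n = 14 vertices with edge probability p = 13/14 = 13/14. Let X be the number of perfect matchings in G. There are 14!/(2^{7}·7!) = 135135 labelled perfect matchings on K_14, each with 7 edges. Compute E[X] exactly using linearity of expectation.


K_14 has 14!/(2^{7}·7!) = 135135 labelled perfect matchings.
For each such perfect matching H, let X_H = 1 if all 7 edges of H are present in G. Then P[X_H = 1] = p^{7} = (13/14)^{7} = 62748517/105413504.
By linearity: E[X] = Σ_H E[X_H] = 135135 · p^{7} = 135135 · 62748517/105413504 = 1211360120685/15059072.
Numerically: E[X] ≈ 8.04e+04.

E[X] = 135135 · (13/14)^{7} = 1211360120685/15059072 ≈ 8.04e+04.


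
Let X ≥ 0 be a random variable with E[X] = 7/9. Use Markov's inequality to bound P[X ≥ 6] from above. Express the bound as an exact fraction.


μ = E[X] = 7/9, a = 6.
Markov: P[X ≥ 6] ≤ μ/a = (7/9)/6 = 7/54.
Numerically: ≈ 0.12963.
(Since a = 6 > μ = 0.77778, the bound 7/54 is < 1 and informative.)

P[X ≥ 6] ≤ 7/54 ≈ 0.12963.


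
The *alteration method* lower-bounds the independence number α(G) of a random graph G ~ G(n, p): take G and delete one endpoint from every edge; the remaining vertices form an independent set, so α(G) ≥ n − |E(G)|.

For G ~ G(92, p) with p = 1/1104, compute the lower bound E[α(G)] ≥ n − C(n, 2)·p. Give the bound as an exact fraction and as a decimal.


E[|E(G)|] = C(92, 2)·p = 4186 · (1/1104) = 91/24.
E[α(G)] ≥ n − E[|E(G)|] = 92 − 91/24 = 2117/24.
Numerically: ≈ 88.208333.
(This is only a lower bound; the true E[α(G)] may be larger.)

E[α(G)] ≥ 2117/24 ≈ 88.208333.


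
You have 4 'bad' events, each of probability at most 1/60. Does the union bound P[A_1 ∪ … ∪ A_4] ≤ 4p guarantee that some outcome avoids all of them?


Union bound: P[∪_{i=1}^{4} A_i] ≤ Σ_i P[A_i] ≤ 4·p = 4·(1/60) = 1/15.
Numerically: 1/15 ≈ 0.0666667.
Is 1/15 < 1? YES.
Since P[∪ A_i] ≤ 1/15 < 1, the complement has P[∩ A_i^c] ≥ 1 − 1/15 = 14/15 > 0, so some outcome avoids every A_i.

4·p = 1/15 ≈ 0.0666667; existence CERTIFIED by the union bound.


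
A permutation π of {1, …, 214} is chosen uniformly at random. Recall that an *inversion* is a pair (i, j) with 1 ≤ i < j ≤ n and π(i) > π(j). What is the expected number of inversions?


Write X = Σ X_I over the C(214, 2) = 22791 pairs i < j, with X_I the indicator of one inversion.
There are 22791 indicators.
For each fixed pair i < j, the values π(i) and π(j) are two distinct elements of {1, …, 214} in uniformly random order; by symmetry P[π(i) > π(j)] = 1/2.
By linearity: E[X] = 22791 · (1/2) = C(214, 2) · (1/2) = 22791/2 = 22791/2 ≈ 11395.50000.

E[X] = 22791/2 = 11395.50000.


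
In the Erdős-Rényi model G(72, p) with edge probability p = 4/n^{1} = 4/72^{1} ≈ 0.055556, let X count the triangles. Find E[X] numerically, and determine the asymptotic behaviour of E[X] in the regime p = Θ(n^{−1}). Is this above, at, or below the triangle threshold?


Number of potential triangles: C(72, 3) = 59640.
Each occurs with probability p³ ≈ (0.055556)³ ≈ 1.7146776e-04.
By linearity: E[X] = C(72, 3)·p³ ≈ 59640 · 1.7146776e-04 ≈ 10.22634.
Here α = 1, so p = 4/n is exactly at the triangle threshold p ~ 1/n. Asymptotically E[X] → c³/6 = 4³/6 = 32/3 ≈ 10.66667, a bounded constant. In this regime the triangle count is asymptotically Poisson(c³/6).

E[X] ≈ 10.22634; in regime p = Θ(1/n^{1}) E[X] stays bounded (at the triangle threshold p ~ 1/n).


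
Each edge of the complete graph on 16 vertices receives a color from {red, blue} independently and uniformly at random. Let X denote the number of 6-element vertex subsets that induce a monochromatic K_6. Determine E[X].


Let X = Σ_S X_S over the C(16, 6) = 8008 subsets S of size 6, where X_S = 1 if the K_6 on S is monochromatic.
For a fixed S, the K_6 on S has C(6, 2) = 15 edges. P[all 15 edges red] = (1/2)^15, and likewise for blue, so P[monochromatic] = 2·(1/2)^15 = 2^{1 − 15} = 1/16384.
Summing: E[X] = C(16, 6) · 2^{1 − 15} = 8008 · 1/16384 = 1001/2048.
Numerically: E[X] ≈ 0.489.

E[X] = C(16,6)·2^(1−C(6,2)) = 1001/2048 ≈ 0.489.


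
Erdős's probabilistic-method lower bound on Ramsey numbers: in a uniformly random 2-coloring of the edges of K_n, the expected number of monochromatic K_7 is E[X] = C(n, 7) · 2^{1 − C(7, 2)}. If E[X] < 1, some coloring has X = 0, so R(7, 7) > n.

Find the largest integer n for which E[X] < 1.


We need C(n, 7) · 2^{1 − 21} < 1, i.e. C(n, 7) < 2^{21 − 1} = 1048576.
Check values of n near the boundary:
  n = 24: C(24, 7) = 346104; 346104 < 1048576? YES
  n = 25: C(25, 7) = 480700; 480700 < 1048576? YES
  n = 26: C(26, 7) = 657800; 657800 < 1048576? YES
  n = 27: C(27, 7) = 888030; 888030 < 1048576? YES
  n = 28: C(28, 7) = 1184040; 1184040 < 1048576? NO
The largest n with C(n, 7) < 1048576 is n = 27 (where E[X] = 444015/524288 ≈ 0.8469). Hence R(7, 7) > 27, i.e. R(7, 7) ≥ 28.

Largest n = 27; hence R(7, 7) > 27.


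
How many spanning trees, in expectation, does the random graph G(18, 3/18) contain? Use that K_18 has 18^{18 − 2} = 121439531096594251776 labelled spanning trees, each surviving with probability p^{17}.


K_18 has 18^{18 − 2} = 121439531096594251776 labelled spanning trees.
For each such spanning tree H, let X_H = 1 if all 17 edges of H are present in G. Then P[X_H = 1] = p^{17} = (1/6)^{17} = 1/16926659444736.
Summing the indicators: E[X] = Σ_H E[X_H] = 121439531096594251776 · p^{17} = 121439531096594251776 · 1/16926659444736 = 14348907/2.
Numerically: E[X] ≈ 7.174e+06.

E[X] = 121439531096594251776 · (1/6)^{17} = 14348907/2 ≈ 7.174e+06.


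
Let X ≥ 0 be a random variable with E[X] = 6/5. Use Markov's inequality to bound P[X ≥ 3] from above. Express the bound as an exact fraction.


μ = E[X] = 6/5, a = 3.
Markov: P[X ≥ 3] ≤ μ/a = (6/5)/3 = 2/5.
Numerically: ≈ 0.40000.
(Since a = 3 > μ = 1.20000, the bound 2/5 is < 1 and informative.)

P[X ≥ 3] ≤ 2/5 ≈ 0.40000.


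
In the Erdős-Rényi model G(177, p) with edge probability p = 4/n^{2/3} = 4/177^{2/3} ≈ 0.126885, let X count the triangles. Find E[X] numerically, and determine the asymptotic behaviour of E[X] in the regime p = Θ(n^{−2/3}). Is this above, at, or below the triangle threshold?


Number of potential triangles: C(177, 3) = 908600.
Each occurs with probability p³ ≈ (0.126885)³ ≈ 2.04283571e-03.
By linearity: E[X] = C(177, 3)·p³ ≈ 908600 · 2.04283571e-03 ≈ 1856.120527.
Since α = 2/3 < 1, p = c/n^{2/3} ≫ 1/n is above the triangle threshold p ~ 1/n. Asymptotically E[X] ~ (c³/6)·n^{3(1−α)} = (4³/6)·n^{1} → ∞; triangles are abundant w.h.p.

E[X] ≈ 1856.120527; in regime p = Θ(1/n^{2/3}) E[X] diverges (above the triangle threshold p ~ 1/n).


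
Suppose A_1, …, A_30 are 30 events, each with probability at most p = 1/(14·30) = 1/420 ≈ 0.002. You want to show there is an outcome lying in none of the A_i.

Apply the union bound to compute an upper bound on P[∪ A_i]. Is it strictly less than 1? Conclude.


Union bound: P[∪_{i=1}^{30} A_i] ≤ Σ_i P[A_i] ≤ 30·p = 30·(1/420) = 1/14.
Numerically: 1/14 ≈ 0.071.
Is 1/14 < 1? YES.
Since P[∪ A_i] ≤ 1/14 < 1, the complement has P[∩ A_i^c] ≥ 1 − 1/14 = 13/14 > 0, so some outcome avoids every A_i.

30·p = 1/14 ≈ 0.071; existence CERTIFIED by the union bound.


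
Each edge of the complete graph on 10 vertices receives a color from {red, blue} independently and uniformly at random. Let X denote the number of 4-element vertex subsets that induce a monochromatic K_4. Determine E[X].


Let X = Σ_S X_S over the C(10, 4) = 210 subsets S of size 4, where X_S = 1 if the K_4 on S is monochromatic.
For a fixed S, the K_4 on S has C(4, 2) = 6 edges. P[all 6 edges red] = (1/2)^6, and likewise for blue, so P[monochromatic] = 2·(1/2)^6 = 2^{1 − 6} = 1/32.
Summing: E[X] = C(10, 4) · 2^{1 − 6} = 210 · 1/32 = 105/16.
Numerically: E[X] ≈ 6.5625.

E[X] = C(10,4)·2^(1−C(4,2)) = 105/16 ≈ 6.5625.


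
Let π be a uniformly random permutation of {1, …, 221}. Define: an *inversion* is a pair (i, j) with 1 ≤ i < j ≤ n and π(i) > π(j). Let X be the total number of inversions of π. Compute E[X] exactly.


Write X = Σ X_I over the C(221, 2) = 24310 pairs i < j, with X_I the indicator of one inversion.
There are 24310 indicators.
For each fixed pair i < j, the values π(i) and π(j) are two distinct elements of {1, …, 221} in uniformly random order; by symmetry P[π(i) > π(j)] = 1/2.
By linearity: E[X] = 24310 · (1/2) = C(221, 2) · (1/2) = 24310/2 = 12155 ≈ 12155.0000.

E[X] = 12155 = 12155.0000.


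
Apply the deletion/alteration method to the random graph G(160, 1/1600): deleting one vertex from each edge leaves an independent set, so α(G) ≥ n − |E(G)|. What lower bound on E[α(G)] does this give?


E[|E(G)|] = C(160, 2)·p = 12720 · (1/1600) = 159/20.
E[α(G)] ≥ n − E[|E(G)|] = 160 − 159/20 = 3041/20.
Numerically: ≈ 152.0500.
(This is only a lower bound; the true E[α(G)] may be larger.)

E[α(G)] ≥ 3041/20 ≈ 152.0500.


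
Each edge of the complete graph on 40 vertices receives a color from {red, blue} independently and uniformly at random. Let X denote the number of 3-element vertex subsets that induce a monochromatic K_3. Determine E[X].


Let X = Σ_S X_S over the C(40, 3) = 9880 subsets S of size 3, where X_S = 1 if the K_3 on S is monochromatic.
For a fixed S, the K_3 on S has C(3, 2) = 3 edges. P[all 3 edges red] = (1/2)^3, and likewise for blue, so P[monochromatic] = 2·(1/2)^3 = 2^{1 − 3} = 1/4.
By linearity: E[X] = C(40, 3) · 2^{1 − 3} = 9880 · 1/4 = 2470.
Numerically: E[X] ≈ 2470.000000.

E[X] = C(40,3)·2^(1−C(3,2)) = 2470 ≈ 2470.000000.


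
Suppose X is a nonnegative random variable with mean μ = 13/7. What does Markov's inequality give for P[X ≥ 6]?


μ = E[X] = 13/7, a = 6.
Markov: P[X ≥ 6] ≤ μ/a = (13/7)/6 = 13/42.
Numerically: ≈ 0.309524.
(Since a = 6 > μ = 1.857143, the bound 13/42 is < 1 and informative.)

P[X ≥ 6] ≤ 13/42 ≈ 0.309524.


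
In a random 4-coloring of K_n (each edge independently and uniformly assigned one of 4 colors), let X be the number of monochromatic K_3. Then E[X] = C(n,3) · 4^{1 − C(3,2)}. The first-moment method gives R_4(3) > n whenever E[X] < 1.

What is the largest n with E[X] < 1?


We need C(n, 3) · 4^{1 − 3} < 1, i.e. C(n, 3) < 4^{3 − 1} = 16.
Check values of n near the boundary:
  n = 3: C(3, 3) = 1; 1 < 16? YES
  n = 4: C(4, 3) = 4; 4 < 16? YES
  n = 5: C(5, 3) = 10; 10 < 16? YES
  n = 6: C(6, 3) = 20; 20 < 16? NO
  n = 7: C(7, 3) = 35; 35 < 16? NO
The largest n with C(n, 3) < 16 is n = 5 (where E[X] = 5/8 ≈ 0.6250). Hence R_4(3) > 5, i.e. R_4(3) ≥ 6.

Largest n = 5; hence R_4(3) > 5.


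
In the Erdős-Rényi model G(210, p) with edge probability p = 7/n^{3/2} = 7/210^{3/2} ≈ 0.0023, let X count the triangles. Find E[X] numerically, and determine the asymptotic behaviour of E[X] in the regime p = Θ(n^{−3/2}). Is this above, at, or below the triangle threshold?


Number of potential triangles: C(210, 3) = 1521520.
Each occurs with probability p³ ≈ (0.0023)³ ≈ 1.217047e-08.
By linearity: E[X] = C(210, 3)·p³ ≈ 1521520 · 1.217047e-08 ≈ 0.0185.
Since α = 3/2 > 1, p = c/n^{3/2} = o(1/n) is below the triangle threshold p ~ 1/n. Asymptotically E[X] ~ (c³/6)·n^{3(1−α)} = (7³/6)·n^{-1.5} → 0, so by Markov's inequality G has no triangles w.h.p.

E[X] ≈ 0.0185; in regime p = Θ(1/n^{3/2}) E[X] tends to 0 (below the triangle threshold p ~ 1/n).


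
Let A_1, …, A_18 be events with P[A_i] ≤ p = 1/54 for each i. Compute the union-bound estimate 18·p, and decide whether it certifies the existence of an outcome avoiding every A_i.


Union bound: P[∪_{i=1}^{18} A_i] ≤ Σ_i P[A_i] ≤ 18·p = 18·(1/54) = 1/3.
Numerically: 1/3 ≈ 0.33333.
Is 1/3 < 1? YES.
Since P[∪ A_i] ≤ 1/3 < 1, the complement has P[∩ A_i^c] ≥ 1 − 1/3 = 2/3 > 0, so some outcome avoids every A_i.

18·p = 1/3 ≈ 0.33333; existence CERTIFIED by the union bound.


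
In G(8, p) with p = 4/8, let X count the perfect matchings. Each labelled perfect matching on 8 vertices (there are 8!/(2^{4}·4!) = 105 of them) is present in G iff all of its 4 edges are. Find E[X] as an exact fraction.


K_8 has 8!/(2^{4}·4!) = 105 labelled perfect matchings.
For each such perfect matching H, let X_H = 1 if all 4 edges of H are present in G. Then P[X_H = 1] = p^{4} = (1/2)^{4} = 1/16.
By linearity: E[X] = Σ_H E[X_H] = 105 · p^{4} = 105 · 1/16 = 105/16.
Numerically: E[X] ≈ 6.562.

E[X] = 105 · (1/2)^{4} = 105/16 ≈ 6.562.


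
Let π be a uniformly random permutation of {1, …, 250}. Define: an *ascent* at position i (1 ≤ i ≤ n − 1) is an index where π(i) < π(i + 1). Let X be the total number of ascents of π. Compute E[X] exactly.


Write X = Σ X_I over i = 1, …, 249, with X_I the indicator of one ascent.
There are 249 indicators.
For each fixed i, the pair (π(i), π(i+1)) is a uniformly random ordered pair of distinct values from {1, …, 250}; by symmetry P[π(i) < π(i+1)] = 1/2.
By linearity: E[X] = 249 · (1/2) = (250 − 1) · (1/2) = 249/2 ≈ 124.5000.

E[X] = 249/2 = 124.5000.


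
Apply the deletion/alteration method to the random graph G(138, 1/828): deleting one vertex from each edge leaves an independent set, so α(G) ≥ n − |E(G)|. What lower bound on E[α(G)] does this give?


E[|E(G)|] = C(138, 2)·p = 9453 · (1/828) = 137/12.
E[α(G)] ≥ n − E[|E(G)|] = 138 − 137/12 = 1519/12.
Numerically: ≈ 126.5833.
(This is only a lower bound; the true E[α(G)] may be larger.)

E[α(G)] ≥ 1519/12 ≈ 126.5833.


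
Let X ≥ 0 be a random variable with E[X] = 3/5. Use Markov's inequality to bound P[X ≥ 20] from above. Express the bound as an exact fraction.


μ = E[X] = 3/5, a = 20.
Markov: P[X ≥ 20] ≤ μ/a = (3/5)/20 = 3/100.
Numerically: ≈ 0.030.
(Since a = 20 > μ = 0.600, the bound 3/100 is < 1 and informative.)

P[X ≥ 20] ≤ 3/100 ≈ 0.030.


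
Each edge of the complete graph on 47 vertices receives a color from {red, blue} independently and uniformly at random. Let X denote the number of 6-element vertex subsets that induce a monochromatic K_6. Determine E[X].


Let X = Σ_S X_S over the C(47, 6) = 10737573 subsets S of size 6, where X_S = 1 if the K_6 on S is monochromatic.
For a fixed S, the K_6 on S has C(6, 2) = 15 edges. P[all 15 edges red] = (1/2)^15, and likewise for blue, so P[monochromatic] = 2·(1/2)^15 = 2^{1 − 15} = 1/16384.
By linearity of expectation: E[X] = C(47, 6) · 2^{1 − 15} = 10737573 · 1/16384 = 10737573/16384.
Numerically: E[X] ≈ 655.369446.

E[X] = C(47,6)·2^(1−C(6,2)) = 10737573/16384 ≈ 655.369446.


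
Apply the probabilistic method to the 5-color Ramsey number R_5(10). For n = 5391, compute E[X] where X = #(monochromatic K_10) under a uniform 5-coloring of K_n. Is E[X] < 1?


E[X] = C(5391, 10) · 5^{1 − 45} = 5666344714787188828795213697883 · 5^{−44} = 5666344714787188828795213697883/5684341886080801486968994140625.
As a reduced fraction: E[X] = 5666344714787188828795213697883/5684341886080801486968994140625 ≈ 0.997.
Is E[X] < 1? YES.
Since E[X] < 1, there exists a 5-coloring of K_{5391} with no monochromatic K_10; hence R_5(10) > 5391.

E[X] = 5666344714787188828795213697883/5684341886080801486968994140625 ≈ 0.997; E[X] < 1, so R_5(10) > 5391.


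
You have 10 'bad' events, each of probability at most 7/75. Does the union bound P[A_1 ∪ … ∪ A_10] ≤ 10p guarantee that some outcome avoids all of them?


Union bound: P[∪_{i=1}^{10} A_i] ≤ Σ_i P[A_i] ≤ 10·p = 10·(7/75) = 14/15.
Numerically: 14/15 ≈ 0.9333.
Is 14/15 < 1? YES.
Since P[∪ A_i] ≤ 14/15 < 1, the complement has P[∩ A_i^c] ≥ 1 − 14/15 = 1/15 > 0, so some outcome avoids every A_i.

10·p = 14/15 ≈ 0.9333; existence CERTIFIED by the union bound.


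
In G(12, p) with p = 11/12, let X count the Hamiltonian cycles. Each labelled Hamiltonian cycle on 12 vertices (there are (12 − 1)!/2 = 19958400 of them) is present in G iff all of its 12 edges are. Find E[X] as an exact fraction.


K_12 has (12 − 1)!/2 = 19958400 labelled Hamiltonian cycles.
For each such Hamiltonian cycle H, let X_H = 1 if all 12 edges of H are present in G. Then P[X_H = 1] = p^{12} = (11/12)^{12} = 3138428376721/8916100448256.
By linearity: E[X] = Σ_H E[X_H] = 19958400 · p^{12} = 19958400 · 3138428376721/8916100448256 = 6041474625187925/859963392.
Numerically: E[X] ≈ 7.02527e+06.

E[X] = 19958400 · (11/12)^{12} = 6041474625187925/859963392 ≈ 7.02527e+06.


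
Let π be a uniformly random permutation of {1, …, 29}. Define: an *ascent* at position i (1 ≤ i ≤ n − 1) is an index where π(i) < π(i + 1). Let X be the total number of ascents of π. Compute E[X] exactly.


Write X = Σ X_I over i = 1, …, 28, with X_I the indicator of one ascent.
There are 28 indicators.
For each fixed i, the pair (π(i), π(i+1)) is a uniformly random ordered pair of distinct values from {1, …, 29}; by symmetry P[π(i) < π(i+1)] = 1/2.
By linearity: E[X] = 28 · (1/2) = (29 − 1) · (1/2) = 14 ≈ 14.000000.

E[X] = 14 = 14.000000.


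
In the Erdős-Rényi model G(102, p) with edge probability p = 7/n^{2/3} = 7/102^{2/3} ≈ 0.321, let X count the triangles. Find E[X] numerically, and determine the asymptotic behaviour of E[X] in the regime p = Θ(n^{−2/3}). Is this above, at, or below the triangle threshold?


Number of potential triangles: C(102, 3) = 171700.
Each occurs with probability p³ ≈ (0.321)³ ≈ 3.29681e-02.
By linearity: E[X] = C(102, 3)·p³ ≈ 171700 · 3.29681e-02 ≈ 5660.621.
Since α = 2/3 < 1, p = c/n^{2/3} ≫ 1/n is above the triangle threshold p ~ 1/n. Asymptotically E[X] ~ (c³/6)·n^{3(1−α)} = (7³/6)·n^{1} → ∞; triangles are abundant w.h.p.

E[X] ≈ 5660.621; in regime p = Θ(1/n^{2/3}) E[X] diverges (above the triangle threshold p ~ 1/n).


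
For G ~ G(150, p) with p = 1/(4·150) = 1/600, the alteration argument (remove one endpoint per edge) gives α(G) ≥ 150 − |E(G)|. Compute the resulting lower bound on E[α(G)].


E[|E(G)|] = C(150, 2)·p = 11175 · (1/600) = 149/8.
E[α(G)] ≥ n − E[|E(G)|] = 150 − 149/8 = 1051/8.
Numerically: ≈ 131.37500.
(This is only a lower bound; the true E[α(G)] may be larger.)

E[α(G)] ≥ 1051/8 ≈ 131.37500.


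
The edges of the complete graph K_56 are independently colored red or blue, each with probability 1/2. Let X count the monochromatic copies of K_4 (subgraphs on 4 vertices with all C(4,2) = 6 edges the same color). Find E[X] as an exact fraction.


Let X = Σ_S X_S over the C(56, 4) = 367290 subsets S of size 4, where X_S = 1 if the K_4 on S is monochromatic.
For a fixed S, the K_4 on S has C(4, 2) = 6 edges. P[all 6 edges red] = (1/2)^6, and likewise for blue, so P[monochromatic] = 2·(1/2)^6 = 2^{1 − 6} = 1/32.
By linearity: E[X] = C(56, 4) · 2^{1 − 6} = 367290 · 1/32 = 183645/16.
Numerically: E[X] ≈ 11477.812500.

E[X] = C(56,4)·2^(1−C(4,2)) = 183645/16 ≈ 11477.812500.
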